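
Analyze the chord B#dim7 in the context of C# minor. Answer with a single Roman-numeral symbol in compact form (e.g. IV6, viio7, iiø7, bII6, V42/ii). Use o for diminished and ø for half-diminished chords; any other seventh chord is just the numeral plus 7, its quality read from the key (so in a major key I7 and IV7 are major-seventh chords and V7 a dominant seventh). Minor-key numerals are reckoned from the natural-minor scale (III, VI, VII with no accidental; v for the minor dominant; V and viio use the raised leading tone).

viio7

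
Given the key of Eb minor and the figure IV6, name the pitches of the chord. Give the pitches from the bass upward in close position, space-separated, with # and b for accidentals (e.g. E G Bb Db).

C Eb Ab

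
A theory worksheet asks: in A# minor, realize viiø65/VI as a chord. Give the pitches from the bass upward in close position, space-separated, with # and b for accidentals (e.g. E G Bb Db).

G# B D# E#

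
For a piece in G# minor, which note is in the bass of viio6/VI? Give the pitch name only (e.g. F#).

The applied chord viio6/VI is rooted on D#: D#-F#-A.
The figure 6 means first inversion — the third is in the bass.

F#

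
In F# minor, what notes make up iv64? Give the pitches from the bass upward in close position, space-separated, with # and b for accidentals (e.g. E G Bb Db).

F# B D

In F# minor, the subdominant is B, and the diatonic chord built there is a minor triad.
That chord is spelled B-D-F#.
The figured bass 64 indicates second inversion, placing the fifth (F#) in the bass: F#-B-D.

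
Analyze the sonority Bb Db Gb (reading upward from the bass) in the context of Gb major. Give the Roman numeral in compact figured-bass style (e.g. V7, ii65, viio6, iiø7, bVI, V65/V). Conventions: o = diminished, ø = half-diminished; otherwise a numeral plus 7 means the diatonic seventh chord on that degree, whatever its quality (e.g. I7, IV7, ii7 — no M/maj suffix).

I6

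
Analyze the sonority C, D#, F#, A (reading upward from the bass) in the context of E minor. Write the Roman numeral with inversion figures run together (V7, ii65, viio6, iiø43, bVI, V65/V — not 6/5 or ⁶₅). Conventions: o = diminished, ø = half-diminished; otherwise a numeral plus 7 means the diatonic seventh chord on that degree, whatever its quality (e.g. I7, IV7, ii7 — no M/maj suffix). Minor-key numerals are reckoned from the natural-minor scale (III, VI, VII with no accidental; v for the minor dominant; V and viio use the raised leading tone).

viio42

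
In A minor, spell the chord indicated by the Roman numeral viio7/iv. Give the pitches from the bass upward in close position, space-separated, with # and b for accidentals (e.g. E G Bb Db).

C# E G Bb

The slash marks an applied leading-tone chord: viio of iv. In A minor, iv is D, so the leading tone to it is C#, a half step below.
Building a fully diminished seventh chord on C# gives C#-E-G-Bb.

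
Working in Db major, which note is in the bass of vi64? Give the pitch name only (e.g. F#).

vi in Db major has root Bb; the chord is Bb-Db-F.
The figure 64 means second inversion — the fifth is in the bass.

F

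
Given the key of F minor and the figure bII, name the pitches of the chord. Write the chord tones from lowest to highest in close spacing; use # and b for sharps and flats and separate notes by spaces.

Gb Bb Db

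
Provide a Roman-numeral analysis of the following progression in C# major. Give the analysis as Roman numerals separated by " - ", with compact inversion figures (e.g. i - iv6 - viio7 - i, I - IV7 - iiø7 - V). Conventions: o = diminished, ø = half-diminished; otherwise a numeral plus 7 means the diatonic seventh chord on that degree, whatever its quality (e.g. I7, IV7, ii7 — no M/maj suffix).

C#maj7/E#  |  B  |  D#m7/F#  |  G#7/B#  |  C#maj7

I65 - bVII - ii65 - V65 - I7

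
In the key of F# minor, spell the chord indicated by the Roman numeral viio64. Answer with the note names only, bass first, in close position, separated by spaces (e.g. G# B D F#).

In F# minor, the leading-tone chord is built on the raised seventh degree, E#.
Stacking thirds from E# gives E#-G#-B.
The figured bass 64 indicates second inversion, placing the fifth (B) in the bass: B-E#-G#.

B E# G#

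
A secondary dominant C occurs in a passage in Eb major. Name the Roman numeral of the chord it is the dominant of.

The chord is a major triad on C.
A dominant resolves down a perfect fifth: C → F. In Eb major, F is scale degree 2, i.e. ii.

ii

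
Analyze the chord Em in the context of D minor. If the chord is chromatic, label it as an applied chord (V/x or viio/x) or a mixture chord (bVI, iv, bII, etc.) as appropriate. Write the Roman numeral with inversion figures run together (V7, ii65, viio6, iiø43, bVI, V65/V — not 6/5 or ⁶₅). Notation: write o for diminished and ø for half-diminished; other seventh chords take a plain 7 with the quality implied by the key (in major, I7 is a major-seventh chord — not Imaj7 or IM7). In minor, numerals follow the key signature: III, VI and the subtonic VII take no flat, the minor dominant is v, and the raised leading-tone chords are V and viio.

The pitches E-G-B form a minor triad rooted on E.
E is the second degree of D minor. This is the minor supertonic, borrowed from the parallel major (the Dorian ii).

ii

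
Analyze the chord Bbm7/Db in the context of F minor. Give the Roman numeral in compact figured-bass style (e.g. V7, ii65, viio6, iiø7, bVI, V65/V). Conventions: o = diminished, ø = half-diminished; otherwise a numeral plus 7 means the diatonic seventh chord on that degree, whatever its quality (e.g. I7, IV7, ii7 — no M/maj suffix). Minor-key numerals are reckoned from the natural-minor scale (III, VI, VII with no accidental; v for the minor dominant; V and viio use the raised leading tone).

Stacked in thirds the chord is Bb-Db-F-Ab: a minor seventh chord on Bb.
In F minor, Bb is the subdominant; the diatonic minor seventh chord there is iv7.
With Db in the bass the chord is in first inversion, so the figured bass is 65.

iv65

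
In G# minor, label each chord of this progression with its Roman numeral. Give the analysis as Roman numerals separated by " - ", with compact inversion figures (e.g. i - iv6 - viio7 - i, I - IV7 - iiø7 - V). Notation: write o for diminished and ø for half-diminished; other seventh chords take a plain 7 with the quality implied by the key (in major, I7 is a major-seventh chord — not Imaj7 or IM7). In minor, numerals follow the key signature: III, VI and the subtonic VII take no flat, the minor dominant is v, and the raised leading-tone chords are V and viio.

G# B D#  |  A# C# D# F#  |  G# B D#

G#-B-D#: root G# is the tonic; minor triad there is i.
A#-C#-D#-F#: root D# is the dominant; minor seventh chord there is v43.
G#-B-D#: root G# is the tonic; minor triad there is i.

i - v43 - i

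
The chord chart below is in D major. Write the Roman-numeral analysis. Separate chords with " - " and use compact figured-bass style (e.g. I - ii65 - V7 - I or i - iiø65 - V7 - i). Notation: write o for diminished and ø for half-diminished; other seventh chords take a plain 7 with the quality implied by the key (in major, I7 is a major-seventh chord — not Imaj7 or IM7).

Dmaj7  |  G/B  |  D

I7 - IV6 - I

Dmaj7 has root D, degree 1 in D major, so I7.
G/B has root G, degree 4 in D major, so IV6.
D has root D, degree 1 in D major, so I.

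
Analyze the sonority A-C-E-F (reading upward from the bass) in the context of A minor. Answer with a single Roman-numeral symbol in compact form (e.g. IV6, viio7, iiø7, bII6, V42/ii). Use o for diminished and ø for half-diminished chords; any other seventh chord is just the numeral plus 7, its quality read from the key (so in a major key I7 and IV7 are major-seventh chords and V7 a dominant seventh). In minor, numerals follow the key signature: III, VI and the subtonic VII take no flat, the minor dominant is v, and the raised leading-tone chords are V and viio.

VI65

Stacked in thirds the chord is F-A-C-E: a major seventh chord on F.
In A minor, F is the submediant; the diatonic major seventh chord there is VI7.
With A in the bass the chord is in first inversion, so the figured bass is 65.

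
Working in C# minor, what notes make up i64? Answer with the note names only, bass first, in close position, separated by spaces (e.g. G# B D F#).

G# C# E

In C# minor, the tonic is C#, and the diatonic chord built there is a minor triad.
That chord is spelled C#-E-G#.
The figured bass 64 indicates second inversion, placing the fifth (G#) in the bass: G#-C#-E.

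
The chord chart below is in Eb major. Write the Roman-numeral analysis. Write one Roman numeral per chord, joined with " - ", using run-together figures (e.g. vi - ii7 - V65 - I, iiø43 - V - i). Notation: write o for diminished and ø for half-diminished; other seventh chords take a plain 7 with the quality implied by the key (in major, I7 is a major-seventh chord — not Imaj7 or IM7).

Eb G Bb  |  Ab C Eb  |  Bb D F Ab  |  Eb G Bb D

Eb-G-Bb: major triad on Eb = scale degree 1 → I.
Ab-C-Eb: major triad on Ab = scale degree 4 → IV.
Bb-D-F-Ab has root Bb, degree 5 in Eb major, so V7.
Eb-G-Bb-D: root Eb is the tonic; major seventh chord there is I7.

I - IV - V7 - I7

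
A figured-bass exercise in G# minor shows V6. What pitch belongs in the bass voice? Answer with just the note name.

F##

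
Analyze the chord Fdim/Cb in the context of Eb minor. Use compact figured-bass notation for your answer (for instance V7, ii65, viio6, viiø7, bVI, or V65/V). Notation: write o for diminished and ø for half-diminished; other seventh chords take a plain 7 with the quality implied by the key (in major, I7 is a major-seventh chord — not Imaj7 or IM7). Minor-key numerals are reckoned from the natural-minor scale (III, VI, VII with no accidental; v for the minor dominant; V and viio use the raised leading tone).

The pitches F-Ab-Cb form a diminished triad rooted on F.
F is scale degree 2 in Eb minor, and a diminished triad on that degree is written iio.
With Cb in the bass the chord is in second inversion, so the figured bass is 64.

iio64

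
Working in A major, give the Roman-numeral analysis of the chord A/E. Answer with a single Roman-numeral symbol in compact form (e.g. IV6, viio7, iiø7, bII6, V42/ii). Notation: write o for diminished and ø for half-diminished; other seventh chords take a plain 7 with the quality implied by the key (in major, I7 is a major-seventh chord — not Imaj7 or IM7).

The pitches A-C#-E form a major triad rooted on A.
In A major, A is the tonic; the diatonic major triad there is I.
With E in the bass the chord is in second inversion, so the figured bass is 64.

I64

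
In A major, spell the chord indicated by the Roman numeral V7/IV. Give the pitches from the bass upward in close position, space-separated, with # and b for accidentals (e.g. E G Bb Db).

A C# E G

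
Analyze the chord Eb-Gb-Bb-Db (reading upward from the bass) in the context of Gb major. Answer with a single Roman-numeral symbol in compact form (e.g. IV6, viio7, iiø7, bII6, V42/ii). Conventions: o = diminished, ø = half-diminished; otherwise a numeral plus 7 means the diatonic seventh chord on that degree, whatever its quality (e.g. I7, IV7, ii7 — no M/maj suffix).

Stacked in thirds the chord is Eb-Gb-Bb-Db: a minor seventh chord on Eb.
In Gb major, Eb is the submediant; the diatonic minor seventh chord there is vi7.

vi7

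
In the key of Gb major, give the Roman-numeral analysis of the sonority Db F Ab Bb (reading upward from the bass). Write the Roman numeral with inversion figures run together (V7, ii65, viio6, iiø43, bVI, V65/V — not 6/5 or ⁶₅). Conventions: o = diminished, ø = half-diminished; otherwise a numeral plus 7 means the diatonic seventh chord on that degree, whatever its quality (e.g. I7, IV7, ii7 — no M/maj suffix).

The pitches Bb-Db-F-Ab form a minor seventh chord rooted on Bb.
Bb is scale degree 3 in Gb major, and a minor seventh chord on that degree is written iii7.
With Db in the bass the chord is in first inversion, so the figured bass is 65.

iii65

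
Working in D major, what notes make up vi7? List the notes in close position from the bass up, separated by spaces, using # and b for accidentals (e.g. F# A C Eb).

B D F# A

The numeral's case and figure indicate a minor seventh chord. In D major its root, scale degree 6, is B.
That chord is spelled B-D-F#-A.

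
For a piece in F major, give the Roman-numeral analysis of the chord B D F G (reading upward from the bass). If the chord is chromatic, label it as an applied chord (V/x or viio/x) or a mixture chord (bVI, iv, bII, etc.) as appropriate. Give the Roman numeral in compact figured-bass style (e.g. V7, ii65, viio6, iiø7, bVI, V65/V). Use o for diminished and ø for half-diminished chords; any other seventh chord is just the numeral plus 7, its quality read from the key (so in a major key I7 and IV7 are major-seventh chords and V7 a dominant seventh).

The pitches G-B-D-F form a dominant seventh chord rooted on G.
G is not a diatonic chord root with this quality in F major, but it lies a perfect fifth above C (V), so the chord functions as an applied dominant of V.
With B in the bass the chord is in first inversion, so the figured bass is 65.

V65/V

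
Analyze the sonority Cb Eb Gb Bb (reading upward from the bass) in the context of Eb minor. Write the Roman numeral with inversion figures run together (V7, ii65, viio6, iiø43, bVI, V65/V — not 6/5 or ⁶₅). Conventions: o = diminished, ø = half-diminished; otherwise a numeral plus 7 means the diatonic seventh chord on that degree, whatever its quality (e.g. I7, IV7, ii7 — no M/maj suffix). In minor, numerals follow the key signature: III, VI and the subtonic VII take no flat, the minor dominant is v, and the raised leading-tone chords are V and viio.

VI7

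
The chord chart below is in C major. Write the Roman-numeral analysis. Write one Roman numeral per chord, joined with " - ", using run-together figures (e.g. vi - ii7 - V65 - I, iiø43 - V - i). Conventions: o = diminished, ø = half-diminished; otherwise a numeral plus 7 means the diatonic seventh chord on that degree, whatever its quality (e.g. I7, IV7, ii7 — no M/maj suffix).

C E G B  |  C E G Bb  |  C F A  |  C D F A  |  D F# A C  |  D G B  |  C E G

I7 - V7/IV - IV64 - ii42 - V7/V - V64 - I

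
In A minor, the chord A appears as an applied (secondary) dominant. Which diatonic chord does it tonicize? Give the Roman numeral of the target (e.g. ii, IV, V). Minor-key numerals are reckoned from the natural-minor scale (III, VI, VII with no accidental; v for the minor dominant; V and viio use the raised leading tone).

The chord is a major triad on A.
A dominant resolves down a perfect fifth: A → D. In A minor, D is scale degree 4, i.e. iv.

iv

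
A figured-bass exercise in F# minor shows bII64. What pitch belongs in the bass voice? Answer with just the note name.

D

bII in F# minor has root G; the chord is G-B-D.
The figure 64 means second inversion — the fifth is in the bass.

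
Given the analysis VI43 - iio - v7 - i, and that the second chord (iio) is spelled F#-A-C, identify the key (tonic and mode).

E minor

The chord F#dim is a diminished triad rooted on F#; its label is iio.
Counting down one scale step from F# places the tonic on E; a diminished triad on degree 2 is diatonic only in minor.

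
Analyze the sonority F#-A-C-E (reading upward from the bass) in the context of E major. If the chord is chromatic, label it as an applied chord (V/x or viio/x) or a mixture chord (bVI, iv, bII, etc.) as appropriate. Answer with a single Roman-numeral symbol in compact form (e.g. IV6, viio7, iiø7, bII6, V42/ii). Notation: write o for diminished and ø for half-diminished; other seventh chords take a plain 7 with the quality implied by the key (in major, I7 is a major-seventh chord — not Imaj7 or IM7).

iiø7

Stacked in thirds the chord is F#-A-C-E: a half-diminished seventh chord on F#.
F# is the second degree of E major. This is the half-diminished supertonic seventh, borrowed from the parallel minor.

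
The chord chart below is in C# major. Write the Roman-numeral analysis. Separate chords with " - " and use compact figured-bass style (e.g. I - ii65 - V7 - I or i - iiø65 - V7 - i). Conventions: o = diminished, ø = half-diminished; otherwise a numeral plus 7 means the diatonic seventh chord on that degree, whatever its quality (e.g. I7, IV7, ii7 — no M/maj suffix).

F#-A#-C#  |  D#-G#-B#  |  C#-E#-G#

IV - V64 - I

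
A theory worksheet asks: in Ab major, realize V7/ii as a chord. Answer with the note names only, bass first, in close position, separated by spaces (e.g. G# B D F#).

V7/ii is a secondary dominant — the dominant seventh of ii. ii in Ab major is Bb, so the applied chord's root is F, a perfect fifth above.
Building a dominant seventh chord on F gives F-A-C-Eb.

F A C Eb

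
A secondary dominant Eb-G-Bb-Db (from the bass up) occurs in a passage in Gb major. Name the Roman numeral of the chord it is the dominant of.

ii

The chord is a dominant seventh chord on Eb.
A dominant resolves down a perfect fifth: Eb → Ab. In Gb major, Ab is scale degree 2, i.e. ii.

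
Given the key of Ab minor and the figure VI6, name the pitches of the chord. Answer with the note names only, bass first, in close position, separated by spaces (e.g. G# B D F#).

The numeral's case and figure indicate a major triad. In Ab minor its root, the sixth degree, is Fb.
Stacking thirds from Fb gives Fb-Ab-Cb.
The figured bass 6 indicates first inversion, placing the third (Ab) in the bass: Ab-Cb-Fb.

Ab Cb Fb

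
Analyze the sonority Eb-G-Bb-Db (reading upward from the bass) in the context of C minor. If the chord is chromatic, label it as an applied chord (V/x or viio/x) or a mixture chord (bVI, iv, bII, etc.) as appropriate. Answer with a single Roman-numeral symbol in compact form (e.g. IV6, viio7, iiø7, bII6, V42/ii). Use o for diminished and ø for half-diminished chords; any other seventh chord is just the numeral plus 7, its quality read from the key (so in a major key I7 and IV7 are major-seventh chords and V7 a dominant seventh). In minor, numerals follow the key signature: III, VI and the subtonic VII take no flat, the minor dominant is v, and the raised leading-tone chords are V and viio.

The pitches Eb-G-Bb-Db form a dominant seventh chord rooted on Eb.
Eb is not a diatonic chord root with this quality in C minor, but it lies a perfect fifth above Ab (VI), so the chord functions as an applied dominant of VI.

V7/VI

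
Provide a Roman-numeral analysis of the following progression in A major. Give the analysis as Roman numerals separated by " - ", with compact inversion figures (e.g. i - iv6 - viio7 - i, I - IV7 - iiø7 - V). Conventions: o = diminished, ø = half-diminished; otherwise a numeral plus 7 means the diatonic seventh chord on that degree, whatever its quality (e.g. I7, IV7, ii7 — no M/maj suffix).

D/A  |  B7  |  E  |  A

D/A: root D is the subdominant; major triad there is IV64.
B7: a dominant seventh chord on B, the applied dominant of V → V7/V.
E: major triad on E = scale degree 5 → V.
A: root A is the tonic; major triad there is I.

IV64 - V7/V - V - I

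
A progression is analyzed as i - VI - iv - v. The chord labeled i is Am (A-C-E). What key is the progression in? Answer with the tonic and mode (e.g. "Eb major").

A minor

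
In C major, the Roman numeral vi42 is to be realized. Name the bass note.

G

vi in C major has root A; the chord is A-C-E-G.
The figure 42 means third inversion — the seventh is in the bass.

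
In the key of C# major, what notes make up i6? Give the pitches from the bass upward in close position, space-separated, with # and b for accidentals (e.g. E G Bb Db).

Scale degree 1 in C# major is C#; here the chord built on it is altered to a minor triad. i6 is the minor tonic, borrowed from the parallel minor.
So the chord is C#-E-G#, a minor triad.
With the 6 figure the chord is in first inversion; from the bass E upward in close position it reads E-G#-C#.

E G# C#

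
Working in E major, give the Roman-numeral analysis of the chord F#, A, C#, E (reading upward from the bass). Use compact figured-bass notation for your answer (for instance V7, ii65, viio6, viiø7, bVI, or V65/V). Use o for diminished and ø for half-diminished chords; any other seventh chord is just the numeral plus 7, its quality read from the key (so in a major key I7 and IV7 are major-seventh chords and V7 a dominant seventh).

ii7

Stacked in thirds the chord is F#-A-C#-E: a minor seventh chord on F#.
In E major, F# is the supertonic; the diatonic minor seventh chord there is ii7.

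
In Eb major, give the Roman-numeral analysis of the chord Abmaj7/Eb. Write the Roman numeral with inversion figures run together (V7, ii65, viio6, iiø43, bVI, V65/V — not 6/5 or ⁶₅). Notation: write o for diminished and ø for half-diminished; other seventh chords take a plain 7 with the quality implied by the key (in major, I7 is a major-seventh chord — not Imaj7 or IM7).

Stacked in thirds the chord is Ab-C-Eb-G: a major seventh chord on Ab.
In Eb major, Ab is the subdominant; the diatonic major seventh chord there is IV7.
With Eb in the bass the chord is in second inversion, so the figured bass is 43.

IV43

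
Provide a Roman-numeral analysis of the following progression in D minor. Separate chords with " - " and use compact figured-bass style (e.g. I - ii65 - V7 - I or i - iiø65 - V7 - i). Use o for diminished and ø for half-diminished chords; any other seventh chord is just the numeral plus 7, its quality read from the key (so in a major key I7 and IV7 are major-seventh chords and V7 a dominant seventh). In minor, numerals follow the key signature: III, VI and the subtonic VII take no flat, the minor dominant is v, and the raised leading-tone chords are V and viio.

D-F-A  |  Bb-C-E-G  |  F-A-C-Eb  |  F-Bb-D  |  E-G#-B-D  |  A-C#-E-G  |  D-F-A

i - VII42 - V7/VI - VI64 - V7/V - V7 - i

D-F-A has root D, degree 1 in D minor, so i.
Bb-C-E-G: dominant seventh chord on C = scale degree 7 → VII42.
F-A-C-Eb: chromatic; F is V of VI, so V7/VI.
F-Bb-D: root Bb is the submediant; major triad there is VI64.
E-G#-B-D: chromatic; E is V of V, so V7/V.
A-C#-E-G has root A, degree 5 in D minor, so V7.
D-F-A: minor triad on D = scale degree 1 → i.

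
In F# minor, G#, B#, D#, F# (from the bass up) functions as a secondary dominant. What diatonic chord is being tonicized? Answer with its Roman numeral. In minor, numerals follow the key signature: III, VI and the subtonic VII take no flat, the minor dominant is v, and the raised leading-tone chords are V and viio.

The chord is a dominant seventh chord on G#.
A dominant resolves down a perfect fifth: G# → C#. In F# minor, C# is scale degree 5, i.e. V.

V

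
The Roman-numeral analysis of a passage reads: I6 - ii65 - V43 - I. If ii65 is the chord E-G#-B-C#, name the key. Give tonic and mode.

B major

ii65 is given as E-G#-B-C# — a minor seventh chord with root C#.
If C# is scale degree 2 and the mode makes that degree carry a minor seventh chord, the tonic is B and the mode is major.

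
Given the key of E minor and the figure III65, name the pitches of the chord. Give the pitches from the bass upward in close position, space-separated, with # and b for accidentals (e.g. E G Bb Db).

B D F# G

The numeral's case and figure indicate a major seventh chord. In E minor its root, the mediant, is G.
That chord is spelled G-B-D-F#.
The figured bass 65 indicates first inversion, placing the third (B) in the bass: B-D-F#-G.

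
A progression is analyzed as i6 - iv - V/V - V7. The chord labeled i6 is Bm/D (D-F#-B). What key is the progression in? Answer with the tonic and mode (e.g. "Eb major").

B minor

The anchor chord is a minor triad on B, labeled i6.
If B is scale degree 1 and the mode makes that degree carry a minor triad, the tonic is B and the mode is minor.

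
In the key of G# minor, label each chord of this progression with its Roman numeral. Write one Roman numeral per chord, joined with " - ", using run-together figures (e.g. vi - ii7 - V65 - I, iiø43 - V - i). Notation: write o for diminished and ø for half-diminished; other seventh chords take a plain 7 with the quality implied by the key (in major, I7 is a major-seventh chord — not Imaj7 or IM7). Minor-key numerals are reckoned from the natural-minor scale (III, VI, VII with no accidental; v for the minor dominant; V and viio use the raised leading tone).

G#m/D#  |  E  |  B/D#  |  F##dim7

i64 - VI - III6 - viio7

G#m/D#: minor triad on G# = scale degree 1 → i64.
E: major triad on E = scale degree 6 → VI.
B/D# has root B, degree 3 in G# minor, so III6.
F##dim7: fully diminished seventh chord on F## = scale degree 7 → viio7.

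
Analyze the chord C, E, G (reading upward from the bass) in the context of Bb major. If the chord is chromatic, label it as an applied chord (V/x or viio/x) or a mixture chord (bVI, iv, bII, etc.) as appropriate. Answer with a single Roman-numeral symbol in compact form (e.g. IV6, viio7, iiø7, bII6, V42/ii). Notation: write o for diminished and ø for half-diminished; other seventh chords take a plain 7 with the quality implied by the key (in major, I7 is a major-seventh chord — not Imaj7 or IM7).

V/V

Stacked in thirds the chord is C-E-G: a major triad on C.
C is not a diatonic chord root with this quality in Bb major, but it lies a perfect fifth above F (V), so the chord functions as an applied dominant of V.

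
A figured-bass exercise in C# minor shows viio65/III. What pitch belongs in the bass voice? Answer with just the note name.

F#

The applied chord viio65/III is rooted on D#: D#-F#-A-C.
The figure 65 means first inversion — the third is in the bass.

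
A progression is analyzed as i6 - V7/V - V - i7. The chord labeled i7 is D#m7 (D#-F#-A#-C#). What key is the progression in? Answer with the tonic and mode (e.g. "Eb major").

D# minor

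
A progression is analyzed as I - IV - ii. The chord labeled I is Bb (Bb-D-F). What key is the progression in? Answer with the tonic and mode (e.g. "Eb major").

Bb major

I is given as Bb-D-F — a major triad with root Bb.
If Bb is scale degree 1 and the mode makes that degree carry a major triad, the tonic is Bb and the mode is major.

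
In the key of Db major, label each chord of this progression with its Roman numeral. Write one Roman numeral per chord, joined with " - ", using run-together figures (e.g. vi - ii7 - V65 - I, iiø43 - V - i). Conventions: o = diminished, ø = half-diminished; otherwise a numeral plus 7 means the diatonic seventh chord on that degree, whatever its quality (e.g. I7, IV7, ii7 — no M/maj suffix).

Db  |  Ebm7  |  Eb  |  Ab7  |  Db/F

I - ii7 - V/V - V7 - I6

Db: major triad on Db = scale degree 1 → I.
Ebm7 has root Eb, degree 2 in Db major, so ii7.
Eb: chromatic; Eb is V of V, so V/V.
Ab7 has root Ab, degree 5 in Db major, so V7.
Db/F: root Db is the tonic; major triad there is I6.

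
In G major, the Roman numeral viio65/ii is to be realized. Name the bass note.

B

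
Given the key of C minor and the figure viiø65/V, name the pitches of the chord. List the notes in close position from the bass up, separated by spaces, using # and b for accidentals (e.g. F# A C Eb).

The slash marks an applied leading-tone chord: viio of V. In C minor, V is G, so the leading tone to it is F#, a half step below.
Building a half-diminished seventh chord on F# gives F#-A-C-E.
The figured bass 65 indicates first inversion, placing the third (A) in the bass: A-C-E-F#.

A C E F#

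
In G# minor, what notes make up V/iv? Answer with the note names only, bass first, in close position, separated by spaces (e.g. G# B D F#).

V/iv is a secondary dominant — the dominant triad of iv. iv in G# minor is C#, so the applied chord's root is G#, a perfect fifth above.
Building a major triad on G# gives G#-B#-D#.

G# B# D#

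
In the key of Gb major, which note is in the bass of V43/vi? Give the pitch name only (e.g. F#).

The applied chord V43/vi is rooted on Bb: Bb-D-F-Ab.
The figure 43 means second inversion — the fifth is in the bass.

F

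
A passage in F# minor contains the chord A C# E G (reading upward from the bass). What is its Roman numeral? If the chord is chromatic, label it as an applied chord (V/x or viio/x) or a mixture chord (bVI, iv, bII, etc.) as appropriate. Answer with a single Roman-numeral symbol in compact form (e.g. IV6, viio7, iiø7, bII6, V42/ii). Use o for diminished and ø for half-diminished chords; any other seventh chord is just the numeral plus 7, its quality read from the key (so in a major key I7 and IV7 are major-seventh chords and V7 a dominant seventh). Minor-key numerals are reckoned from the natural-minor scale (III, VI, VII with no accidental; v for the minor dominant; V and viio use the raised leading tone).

Stacked in thirds the chord is A-C#-E-G: a dominant seventh chord on A.
A is not a diatonic chord root with this quality in F# minor, but it lies a perfect fifth above D (VI), so the chord functions as an applied dominant of VI.

V7/VI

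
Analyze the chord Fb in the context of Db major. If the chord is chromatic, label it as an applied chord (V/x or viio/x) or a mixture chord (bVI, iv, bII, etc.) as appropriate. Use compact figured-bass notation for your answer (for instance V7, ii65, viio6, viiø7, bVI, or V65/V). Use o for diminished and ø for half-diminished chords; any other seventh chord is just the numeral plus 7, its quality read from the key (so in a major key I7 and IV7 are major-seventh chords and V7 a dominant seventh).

bIII

The pitches Fb-Ab-Cb form a major triad rooted on Fb.
Fb is the lowered third degree of Db major (diatonic 3 would be F). This is a major triad on the lowered third degree, borrowed from the parallel minor.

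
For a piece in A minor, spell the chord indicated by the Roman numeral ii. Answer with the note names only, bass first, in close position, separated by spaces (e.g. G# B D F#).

B D F#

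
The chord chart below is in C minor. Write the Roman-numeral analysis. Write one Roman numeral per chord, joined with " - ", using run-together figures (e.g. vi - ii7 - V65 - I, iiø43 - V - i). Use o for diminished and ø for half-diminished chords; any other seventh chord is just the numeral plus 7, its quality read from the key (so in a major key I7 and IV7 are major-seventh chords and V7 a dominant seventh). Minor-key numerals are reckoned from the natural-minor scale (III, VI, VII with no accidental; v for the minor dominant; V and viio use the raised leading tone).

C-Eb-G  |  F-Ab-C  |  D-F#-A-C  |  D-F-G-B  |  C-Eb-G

i - iv - V7/V - V43 - i

C-Eb-G: root C is the tonic; minor triad there is i.
F-Ab-C has root F, degree 4 in C minor, so iv.
D-F#-A-C is the secondary dominant of V (dominant seventh chord on D): V7/V.
D-F-G-B: root G is the dominant; dominant seventh chord there is V43.
C-Eb-G: root C is the tonic; minor triad there is i.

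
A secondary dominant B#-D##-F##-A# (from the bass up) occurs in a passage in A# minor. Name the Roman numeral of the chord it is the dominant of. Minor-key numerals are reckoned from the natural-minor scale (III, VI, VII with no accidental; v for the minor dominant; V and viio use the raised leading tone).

V

The chord is a dominant seventh chord on B#.
A dominant resolves down a perfect fifth: B# → E#. In A# minor, E# is scale degree 5, i.e. V.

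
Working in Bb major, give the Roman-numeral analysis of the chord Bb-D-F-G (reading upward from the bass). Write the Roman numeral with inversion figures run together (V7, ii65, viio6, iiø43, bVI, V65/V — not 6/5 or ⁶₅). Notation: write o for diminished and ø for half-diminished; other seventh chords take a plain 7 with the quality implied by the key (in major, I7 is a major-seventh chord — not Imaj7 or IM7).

Stacked in thirds the chord is G-Bb-D-F: a minor seventh chord on G.
In Bb major, G is the submediant; the diatonic minor seventh chord there is vi7.
With Bb in the bass the chord is in first inversion, so the figured bass is 65.

vi65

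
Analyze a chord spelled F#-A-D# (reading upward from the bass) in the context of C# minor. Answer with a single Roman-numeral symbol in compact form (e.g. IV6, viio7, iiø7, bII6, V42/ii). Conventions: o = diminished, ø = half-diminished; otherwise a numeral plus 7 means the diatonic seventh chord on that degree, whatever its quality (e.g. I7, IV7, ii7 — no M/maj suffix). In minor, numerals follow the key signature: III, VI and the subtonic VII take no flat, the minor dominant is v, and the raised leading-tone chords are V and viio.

The pitches D#-F#-A form a diminished triad rooted on D#.
In C# minor, D# is the supertonic; the diatonic diminished triad there is iio.
With F# in the bass the chord is in first inversion, so the figured bass is 6.

iio6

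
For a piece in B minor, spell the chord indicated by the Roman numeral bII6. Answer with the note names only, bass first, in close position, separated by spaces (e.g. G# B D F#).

E G C

Scale degree 2 in B minor is C#; lowering it a half step gives C. bII6 is the Neapolitan sixth — a major triad on the lowered second degree, here in its customary first inversion.
So the chord is C-E-G, a major triad.
The figured bass 6 indicates first inversion, placing the third (E) in the bass: E-G-C.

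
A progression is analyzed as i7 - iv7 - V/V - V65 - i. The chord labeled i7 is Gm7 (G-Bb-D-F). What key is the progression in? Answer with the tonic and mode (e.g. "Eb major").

The chord Gm7 is a minor seventh chord rooted on G; its label is i7.
If G is scale degree 1 and the mode makes that degree carry a minor seventh chord, the tonic is G and the mode is minor.

G minor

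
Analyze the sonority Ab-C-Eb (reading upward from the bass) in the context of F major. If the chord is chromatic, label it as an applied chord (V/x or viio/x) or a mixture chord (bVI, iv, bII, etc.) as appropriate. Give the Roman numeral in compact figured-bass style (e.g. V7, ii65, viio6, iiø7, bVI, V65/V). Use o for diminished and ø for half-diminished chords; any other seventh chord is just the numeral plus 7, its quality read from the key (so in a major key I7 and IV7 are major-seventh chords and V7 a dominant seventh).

bIII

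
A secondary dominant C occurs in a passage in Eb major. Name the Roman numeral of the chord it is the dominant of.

ii

The chord is a major triad on C.
A dominant resolves down a perfect fifth: C → F. In Eb major, F is scale degree 2, i.e. ii.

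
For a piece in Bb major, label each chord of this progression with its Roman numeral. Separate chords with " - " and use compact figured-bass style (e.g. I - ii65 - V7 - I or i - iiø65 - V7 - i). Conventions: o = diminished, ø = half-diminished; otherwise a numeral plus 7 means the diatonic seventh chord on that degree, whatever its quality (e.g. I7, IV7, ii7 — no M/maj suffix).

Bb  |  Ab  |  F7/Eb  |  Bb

I - bVII - V42 - I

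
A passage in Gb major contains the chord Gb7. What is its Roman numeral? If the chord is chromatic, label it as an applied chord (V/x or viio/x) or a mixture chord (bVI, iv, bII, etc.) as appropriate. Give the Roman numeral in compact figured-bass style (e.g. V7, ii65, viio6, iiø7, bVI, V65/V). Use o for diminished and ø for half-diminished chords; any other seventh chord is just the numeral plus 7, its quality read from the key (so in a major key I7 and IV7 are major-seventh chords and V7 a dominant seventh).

V7/IV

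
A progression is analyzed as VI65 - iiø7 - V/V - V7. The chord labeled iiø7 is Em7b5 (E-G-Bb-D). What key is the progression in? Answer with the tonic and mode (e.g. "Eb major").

iiø7 is given as E-G-Bb-D — a half-diminished seventh chord with root E.
Counting down one scale step from E places the tonic on D; a half-diminished seventh chord on degree 2 is diatonic only in minor.

D minor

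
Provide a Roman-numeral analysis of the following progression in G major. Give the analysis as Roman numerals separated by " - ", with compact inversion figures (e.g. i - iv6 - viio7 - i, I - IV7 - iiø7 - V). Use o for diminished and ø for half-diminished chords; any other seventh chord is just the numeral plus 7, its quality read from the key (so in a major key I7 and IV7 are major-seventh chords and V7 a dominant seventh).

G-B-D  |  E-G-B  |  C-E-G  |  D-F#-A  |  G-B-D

G-B-D has root G, degree 1 in G major, so I.
E-G-B: root E is the submediant; minor triad there is vi.
C-E-G has root C, degree 4 in G major, so IV.
D-F#-A has root D, degree 5 in G major, so V.
G-B-D has root G, degree 1 in G major, so I.

I - vi - IV - V - I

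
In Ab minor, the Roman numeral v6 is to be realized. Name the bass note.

v in Ab minor has root Eb; the chord is Eb-Gb-Bb.
The figure 6 means first inversion — the third is in the bass.

Gb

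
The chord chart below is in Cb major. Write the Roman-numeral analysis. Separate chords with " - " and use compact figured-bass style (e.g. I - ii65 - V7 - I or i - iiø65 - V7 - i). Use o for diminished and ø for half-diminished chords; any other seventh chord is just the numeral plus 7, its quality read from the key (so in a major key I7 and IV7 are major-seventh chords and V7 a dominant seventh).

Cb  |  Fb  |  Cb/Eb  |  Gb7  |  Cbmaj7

Cb has root Cb, degree 1 in Cb major, so I.
Fb: root Fb is the subdominant; major triad there is IV.
Cb/Eb: root Cb is the tonic; major triad there is I6.
Gb7: root Gb is the dominant; dominant seventh chord there is V7.
Cbmaj7: major seventh chord on Cb = scale degree 1 → I7.

I - IV - I6 - V7 - I7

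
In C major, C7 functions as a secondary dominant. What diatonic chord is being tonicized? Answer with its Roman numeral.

IV

The chord is a dominant seventh chord on C.
A dominant resolves down a perfect fifth: C → F. In C major, F is scale degree 4, i.e. IV.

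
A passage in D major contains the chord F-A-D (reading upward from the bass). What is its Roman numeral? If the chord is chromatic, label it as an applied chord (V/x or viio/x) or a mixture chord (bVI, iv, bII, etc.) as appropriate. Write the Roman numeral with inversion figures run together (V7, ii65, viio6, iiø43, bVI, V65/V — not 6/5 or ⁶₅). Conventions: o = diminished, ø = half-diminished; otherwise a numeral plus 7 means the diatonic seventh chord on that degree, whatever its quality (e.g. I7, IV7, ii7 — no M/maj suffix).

Stacked in thirds the chord is D-F-A: a minor triad on D.
D is the first degree of D major. This is the minor tonic, borrowed from the parallel minor.
With F in the bass the chord is in first inversion, so the figured bass is 6.

i6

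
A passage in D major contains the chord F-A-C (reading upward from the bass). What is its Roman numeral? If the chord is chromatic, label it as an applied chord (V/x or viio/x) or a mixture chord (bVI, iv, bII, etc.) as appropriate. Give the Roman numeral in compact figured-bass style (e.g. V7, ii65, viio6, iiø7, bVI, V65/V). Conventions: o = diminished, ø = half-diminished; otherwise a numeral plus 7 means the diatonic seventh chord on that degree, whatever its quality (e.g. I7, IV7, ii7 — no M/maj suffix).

bIII

The pitches F-A-C form a major triad rooted on F.
F is the lowered third degree of D major (diatonic 3 would be F#). This is a major triad on the lowered third degree, borrowed from the parallel minor.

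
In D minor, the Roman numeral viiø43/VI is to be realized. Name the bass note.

The applied chord viiø43/VI is rooted on A: A-C-Eb-G.
The figure 43 means second inversion — the fifth is in the bass.

Eb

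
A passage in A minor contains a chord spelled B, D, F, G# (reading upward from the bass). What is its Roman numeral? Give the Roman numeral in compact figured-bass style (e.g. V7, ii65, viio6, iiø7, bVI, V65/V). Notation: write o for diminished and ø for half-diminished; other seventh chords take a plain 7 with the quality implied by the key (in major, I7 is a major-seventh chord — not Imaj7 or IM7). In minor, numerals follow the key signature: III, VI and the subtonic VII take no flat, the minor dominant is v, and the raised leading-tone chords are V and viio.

The pitches G#-B-D-F form a fully diminished seventh chord rooted on G#.
In A minor, G# is the leading tone; the diatonic fully diminished seventh chord there is viio7.
With B in the bass the chord is in first inversion, so the figured bass is 65.

viio65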